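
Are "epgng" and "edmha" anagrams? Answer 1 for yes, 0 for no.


Strings: "epgng", "edmha"
Sorted first:  eggnp
Sorted second: adehm
Differ at position 0: 'e' vs 'a' => not anagrams

0


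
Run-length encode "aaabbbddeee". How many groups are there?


Input: aaabbbddeee
Scanning for consecutive runs:
  Group 1: 'a' x 3 (positions 0-2)
  Group 2: 'b' x 3 (positions 3-5)
  Group 3: 'd' x 2 (positions 6-7)
  Group 4: 'e' x 3 (positions 8-10)
Total groups: 4

4


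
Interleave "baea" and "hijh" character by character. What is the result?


Interleaving "baea" and "hijh":
  Position 0: 'b' from first, 'h' from second => "bh"
  Position 1: 'a' from first, 'i' from second => "ai"
  Position 2: 'e' from first, 'j' from second => "ej"
  Position 3: 'a' from first, 'h' from second => "ah"
Result: bhaiejah

bhaiejah


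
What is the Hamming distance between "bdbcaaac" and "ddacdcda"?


Comparing "bdbcaaac" and "ddacdcda" position by position:
  Position 0: 'b' vs 'd' => differ
  Position 1: 'd' vs 'd' => same
  Position 2: 'b' vs 'a' => differ
  Position 3: 'c' vs 'c' => same
  Position 4: 'a' vs 'd' => differ
  Position 5: 'a' vs 'c' => differ
  Position 6: 'a' vs 'd' => differ
  Position 7: 'c' vs 'a' => differ
Total differences (Hamming distance): 6

6


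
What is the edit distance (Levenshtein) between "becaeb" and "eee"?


Computing edit distance: "becaeb" -> "eee"
DP table:
           e    e    e
      0    1    2    3
  b   1    1    2    3
  e   2    1    1    2
  c   3    2    2    2
  a   4    3    3    3
  e   5    4    3    3
  b   6    5    4    4
Edit distance = dp[6][3] = 4

4


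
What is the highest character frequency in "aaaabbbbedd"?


Input: aaaabbbbedd
Character counts:
  'a': 4
  'b': 4
  'd': 2
  'e': 1
Maximum frequency: 4

4


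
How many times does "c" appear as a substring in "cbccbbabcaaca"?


Searching for "c" in "cbccbbabcaaca"
Scanning each position:
  Position 0: "c" => MATCH
  Position 1: "b" => no
  Position 2: "c" => MATCH
  Position 3: "c" => MATCH
  Position 4: "b" => no
  Position 5: "b" => no
  Position 6: "a" => no
  Position 7: "b" => no
  Position 8: "c" => MATCH
  Position 9: "a" => no
  Position 10: "a" => no
  Position 11: "c" => MATCH
  Position 12: "a" => no
Total occurrences: 5

5


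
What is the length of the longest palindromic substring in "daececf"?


Input: "daececf"
Checking substrings for palindromes:
  [2:5] "ece" (len 3) => palindrome
  [3:6] "cec" (len 3) => palindrome
Longest palindromic substring: "ece" with length 3

3


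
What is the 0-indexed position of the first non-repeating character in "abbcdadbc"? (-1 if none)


Input: abbcdadbc
Character frequencies:
  'a': 2
  'b': 3
  'c': 2
  'd': 2
Scanning left to right for freq == 1:
  Position 0 ('a'): freq=2, skip
  Position 1 ('b'): freq=3, skip
  Position 2 ('b'): freq=3, skip
  Position 3 ('c'): freq=2, skip
  Position 4 ('d'): freq=2, skip
  Position 5 ('a'): freq=2, skip
  Position 6 ('d'): freq=2, skip
  Position 7 ('b'): freq=3, skip
  Position 8 ('c'): freq=2, skip
  No unique character found => answer = -1

-1


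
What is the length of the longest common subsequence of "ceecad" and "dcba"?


LCS of "ceecad" and "dcba"
DP table:
           d    c    b    a
      0    0    0    0    0
  c   0    0    1    1    1
  e   0    0    1    1    1
  e   0    0    1    1    1
  c   0    0    1    1    1
  a   0    0    1    1    2
  d   0    1    1    1    2
LCS length = dp[6][4] = 2

2


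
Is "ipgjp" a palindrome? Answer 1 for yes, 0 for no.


Input: ipgjp
Reversed: pjgpi
  Compare pos 0 ('i') with pos 4 ('p'): MISMATCH
  Compare pos 1 ('p') with pos 3 ('j'): MISMATCH
Result: not a palindrome

0


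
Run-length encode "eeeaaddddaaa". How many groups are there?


Input: eeeaaddddaaa
Scanning for consecutive runs:
  Group 1: 'e' x 3 (positions 0-2)
  Group 2: 'a' x 2 (positions 3-4)
  Group 3: 'd' x 4 (positions 5-8)
  Group 4: 'a' x 3 (positions 9-11)
Total groups: 4

4


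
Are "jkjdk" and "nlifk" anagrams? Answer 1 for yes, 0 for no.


Strings: "jkjdk", "nlifk"
Sorted first:  djjkk
Sorted second: fikln
Differ at position 0: 'd' vs 'f' => not anagrams

0


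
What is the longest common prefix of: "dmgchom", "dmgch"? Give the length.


Words: dmgchom, dmgch
  Position 0: all 'd' => match
  Position 1: all 'm' => match
  Position 2: all 'g' => match
  Position 3: all 'c' => match
  Position 4: all 'h' => match
LCP = "dmgch" (length 5)

5


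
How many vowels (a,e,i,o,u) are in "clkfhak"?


Input: clkfhak
Checking each character:
  'c' at position 0: consonant
  'l' at position 1: consonant
  'k' at position 2: consonant
  'f' at position 3: consonant
  'h' at position 4: consonant
  'a' at position 5: vowel (running total: 1)
  'k' at position 6: consonant
Total vowels: 1

1


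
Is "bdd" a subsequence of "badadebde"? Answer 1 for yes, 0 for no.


Check if "bdd" is a subsequence of "badadebde"
Greedy scan:
  Position 0 ('b'): matches sub[0] = 'b'
  Position 1 ('a'): no match needed
  Position 2 ('d'): matches sub[1] = 'd'
  Position 3 ('a'): no match needed
  Position 4 ('d'): matches sub[2] = 'd'
  Position 5 ('e'): no match needed
  Position 6 ('b'): no match needed
  Position 7 ('d'): no match needed
  Position 8 ('e'): no match needed
All 3 characters matched => is a subsequence

1


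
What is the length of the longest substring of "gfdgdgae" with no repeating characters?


Input: "gfdgdgae"
Sliding window (track last position of each char):
  Position 0 ('g'): window [0,0] length 1 -- new best
  Position 1 ('f'): window [0,1] length 2 -- new best
  Position 2 ('d'): window [0,2] length 3 -- new best
  Position 3 ('g'): repeat (last at 0), move window start to 1
  Position 3 ('g'): window [1,3] length 3
  Position 4 ('d'): repeat (last at 2), move window start to 3
  Position 4 ('d'): window [3,4] length 2
  Position 5 ('g'): repeat (last at 3), move window start to 4
  Position 5 ('g'): window [4,5] length 2
  Position 6 ('a'): window [4,6] length 3
  Position 7 ('e'): window [4,7] length 4 -- new best
Longest substring with no repeats: "dgae" with length 4

4


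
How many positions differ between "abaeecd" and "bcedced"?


Comparing "abaeecd" and "bcedced" position by position:
  Position 0: 'a' vs 'b' => DIFFER
  Position 1: 'b' vs 'c' => DIFFER
  Position 2: 'a' vs 'e' => DIFFER
  Position 3: 'e' vs 'd' => DIFFER
  Position 4: 'e' vs 'c' => DIFFER
  Position 5: 'c' vs 'e' => DIFFER
  Position 6: 'd' vs 'd' => same
Positions that differ: 6

6


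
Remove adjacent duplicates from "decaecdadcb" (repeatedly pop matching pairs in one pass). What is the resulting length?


Input: decaecdadcb
Stack-based adjacent duplicate removal:
  Read 'd': push. Stack: d
  Read 'e': push. Stack: de
  Read 'c': push. Stack: dec
  Read 'a': push. Stack: deca
  Read 'e': push. Stack: decae
  Read 'c': push. Stack: decaec
  Read 'd': push. Stack: decaecd
  Read 'a': push. Stack: decaecda
  Read 'd': push. Stack: decaecdad
  Read 'c': push. Stack: decaecdadc
  Read 'b': push. Stack: decaecdadcb
Final stack: "decaecdadcb" (length 11)

11


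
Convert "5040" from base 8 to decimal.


Input: "5040" in base 8
Positional expansion:
  Digit '5' (value 5) x 8^3 = 2560
  Digit '0' (value 0) x 8^2 = 0
  Digit '4' (value 4) x 8^1 = 32
  Digit '0' (value 0) x 8^0 = 0
Sum = 2592

2592


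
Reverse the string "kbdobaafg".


Input: kbdobaafg
Reading characters right to left:
  Position 8: 'g'
  Position 7: 'f'
  Position 6: 'a'
  Position 5: 'a'
  Position 4: 'b'
  Position 3: 'o'
  Position 2: 'd'
  Position 1: 'b'
  Position 0: 'k'
Reversed: gfaabodbk

gfaabodbk


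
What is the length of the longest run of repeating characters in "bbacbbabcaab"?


Input: "bbacbbabcaab"
Scanning for longest run:
  Position 1 ('b'): continues run of 'b', length=2
  Position 2 ('a'): new char, reset run to 1
  Position 3 ('c'): new char, reset run to 1
  Position 4 ('b'): new char, reset run to 1
  Position 5 ('b'): continues run of 'b', length=2
  Position 6 ('a'): new char, reset run to 1
  Position 7 ('b'): new char, reset run to 1
  Position 8 ('c'): new char, reset run to 1
  Position 9 ('a'): new char, reset run to 1
  Position 10 ('a'): continues run of 'a', length=2
  Position 11 ('b'): new char, reset run to 1
Longest run: 'b' with length 2

2


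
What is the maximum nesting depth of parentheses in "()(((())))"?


Input: "()(((())))"
Tracking depth:
  Position 0 '(': depth becomes 1
  Position 1 ')': depth becomes 0
  Position 2 '(': depth becomes 1
  Position 3 '(': depth becomes 2
  Position 4 '(': depth becomes 3
  Position 5 '(': depth becomes 4
  Position 6 ')': depth becomes 3
  Position 7 ')': depth becomes 2
  Position 8 ')': depth becomes 1
  Position 9 ')': depth becomes 0
Maximum depth reached: 4

4


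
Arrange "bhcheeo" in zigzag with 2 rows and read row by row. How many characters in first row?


Zigzag "bhcheeo" into 2 rows:
Placing characters:
  'b' => row 0
  'h' => row 1
  'c' => row 0
  'h' => row 1
  'e' => row 0
  'e' => row 1
  'o' => row 0
Rows:
  Row 0: "bceo"
  Row 1: "hhe"
First row length: 4

4


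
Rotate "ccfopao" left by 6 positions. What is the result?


Input: "ccfopao", rotate left by 6
First 6 characters: "ccfopa"
Remaining characters: "o"
Concatenate remaining + first: "o" + "ccfopa" = "occfopa"

occfopa


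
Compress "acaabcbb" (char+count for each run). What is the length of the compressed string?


Input: acaabcbb
Runs:
  'a' x 1 => "a1"
  'c' x 1 => "c1"
  'a' x 2 => "a2"
  'b' x 1 => "b1"
  'c' x 1 => "c1"
  'b' x 2 => "b2"
Compressed: "a1c1a2b1c1b2"
Compressed length: 12

12


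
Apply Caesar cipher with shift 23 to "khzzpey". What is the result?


Caesar cipher: shift "khzzpey" by 23
  'k' (pos 10) + 23 = pos 7 = 'h'
  'h' (pos 7) + 23 = pos 4 = 'e'
  'z' (pos 25) + 23 = pos 22 = 'w'
  'z' (pos 25) + 23 = pos 22 = 'w'
  'p' (pos 15) + 23 = pos 12 = 'm'
  'e' (pos 4) + 23 = pos 1 = 'b'
  'y' (pos 24) + 23 = pos 21 = 'v'
Result: hewwmbv

hewwmbv


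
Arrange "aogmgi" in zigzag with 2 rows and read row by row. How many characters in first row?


Zigzag "aogmgi" into 2 rows:
Placing characters:
  'a' => row 0
  'o' => row 1
  'g' => row 0
  'm' => row 1
  'g' => row 0
  'i' => row 1
Rows:
  Row 0: "agg"
  Row 1: "omi"
First row length: 3

3


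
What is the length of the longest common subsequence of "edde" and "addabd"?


LCS of "edde" and "addabd"
DP table:
           a    d    d    a    b    d
      0    0    0    0    0    0    0
  e   0    0    0    0    0    0    0
  d   0    0    1    1    1    1    1
  d   0    0    1    2    2    2    2
  e   0    0    1    2    2    2    2
LCS length = dp[4][6] = 2

2


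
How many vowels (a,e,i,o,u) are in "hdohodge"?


Input: hdohodge
Checking each character:
  'h' at position 0: consonant
  'd' at position 1: consonant
  'o' at position 2: vowel (running total: 1)
  'h' at position 3: consonant
  'o' at position 4: vowel (running total: 2)
  'd' at position 5: consonant
  'g' at position 6: consonant
  'e' at position 7: vowel (running total: 3)
Total vowels: 3

3


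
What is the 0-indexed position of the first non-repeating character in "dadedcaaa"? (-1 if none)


Input: dadedcaaa
Character frequencies:
  'a': 4
  'c': 1
  'd': 3
  'e': 1
Scanning left to right for freq == 1:
  Position 0 ('d'): freq=3, skip
  Position 1 ('a'): freq=4, skip
  Position 2 ('d'): freq=3, skip
  Position 3 ('e'): unique! => answer = 3

3


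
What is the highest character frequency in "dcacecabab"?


Input: dcacecabab
Character counts:
  'a': 3
  'b': 2
  'c': 3
  'd': 1
  'e': 1
Maximum frequency: 3

3


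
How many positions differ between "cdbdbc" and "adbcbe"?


Comparing "cdbdbc" and "adbcbe" position by position:
  Position 0: 'c' vs 'a' => DIFFER
  Position 1: 'd' vs 'd' => same
  Position 2: 'b' vs 'b' => same
  Position 3: 'd' vs 'c' => DIFFER
  Position 4: 'b' vs 'b' => same
  Position 5: 'c' vs 'e' => DIFFER
Positions that differ: 3

3


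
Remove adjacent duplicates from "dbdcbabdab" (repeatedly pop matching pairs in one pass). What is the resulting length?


Input: dbdcbabdab
Stack-based adjacent duplicate removal:
  Read 'd': push. Stack: d
  Read 'b': push. Stack: db
  Read 'd': push. Stack: dbd
  Read 'c': push. Stack: dbdc
  Read 'b': push. Stack: dbdcb
  Read 'a': push. Stack: dbdcba
  Read 'b': push. Stack: dbdcbab
  Read 'd': push. Stack: dbdcbabd
  Read 'a': push. Stack: dbdcbabda
  Read 'b': push. Stack: dbdcbabdab
Final stack: "dbdcbabdab" (length 10)

10


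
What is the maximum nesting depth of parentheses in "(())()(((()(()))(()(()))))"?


Input: "(())()(((()(()))(()(()))))"
Tracking depth:
  Position 0 '(': depth becomes 1
  Position 1 '(': depth becomes 2
  Position 2 ')': depth becomes 1
  Position 3 ')': depth becomes 0
  Position 4 '(': depth becomes 1
  Position 5 ')': depth becomes 0
  Position 6 '(': depth becomes 1
  Position 7 '(': depth becomes 2
  Position 8 '(': depth becomes 3
  Position 9 '(': depth becomes 4
  Position 10 ')': depth becomes 3
  Position 11 '(': depth becomes 4
  Position 12 '(': depth becomes 5
  Position 13 ')': depth becomes 4
  Position 14 ')': depth becomes 3
  Position 15 ')': depth becomes 2
  Position 16 '(': depth becomes 3
  Position 17 '(': depth becomes 4
  Position 18 ')': depth becomes 3
  Position 19 '(': depth becomes 4
  Position 20 '(': depth becomes 5
  Position 21 ')': depth becomes 4
  Position 22 ')': depth becomes 3
  Position 23 ')': depth becomes 2
  Position 24 ')': depth becomes 1
  Position 25 ')': depth becomes 0
Maximum depth reached: 5

5


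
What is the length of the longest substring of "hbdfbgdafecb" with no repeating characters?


Input: "hbdfbgdafecb"
Sliding window (track last position of each char):
  Position 0 ('h'): window [0,0] length 1 -- new best
  Position 1 ('b'): window [0,1] length 2 -- new best
  Position 2 ('d'): window [0,2] length 3 -- new best
  Position 3 ('f'): window [0,3] length 4 -- new best
  Position 4 ('b'): repeat (last at 1), move window start to 2
  Position 4 ('b'): window [2,4] length 3
  Position 5 ('g'): window [2,5] length 4
  Position 6 ('d'): repeat (last at 2), move window start to 3
  Position 6 ('d'): window [3,6] length 4
  Position 7 ('a'): window [3,7] length 5 -- new best
  Position 8 ('f'): repeat (last at 3), move window start to 4
  Position 8 ('f'): window [4,8] length 5
  Position 9 ('e'): window [4,9] length 6 -- new best
  Position 10 ('c'): window [4,10] length 7 -- new best
  Position 11 ('b'): repeat (last at 4), move window start to 5
  Position 11 ('b'): window [5,11] length 7
Longest substring with no repeats: "bgdafec" with length 7

7


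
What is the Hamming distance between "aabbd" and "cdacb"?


Comparing "aabbd" and "cdacb" position by position:
  Position 0: 'a' vs 'c' => differ
  Position 1: 'a' vs 'd' => differ
  Position 2: 'b' vs 'a' => differ
  Position 3: 'b' vs 'c' => differ
  Position 4: 'd' vs 'b' => differ
Total differences (Hamming distance): 5

5


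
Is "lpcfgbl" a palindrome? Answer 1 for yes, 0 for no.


Input: lpcfgbl
Reversed: lbgfcpl
  Compare pos 0 ('l') with pos 6 ('l'): match
  Compare pos 1 ('p') with pos 5 ('b'): MISMATCH
  Compare pos 2 ('c') with pos 4 ('g'): MISMATCH
Result: not a palindrome

0


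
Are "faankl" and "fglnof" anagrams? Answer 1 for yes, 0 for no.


Strings: "faankl", "fglnof"
Sorted first:  aafkln
Sorted second: ffglno
Differ at position 0: 'a' vs 'f' => not anagrams

0


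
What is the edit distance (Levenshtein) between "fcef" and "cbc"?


Computing edit distance: "fcef" -> "cbc"
DP table:
           c    b    c
      0    1    2    3
  f   1    1    2    3
  c   2    1    2    2
  e   3    2    2    3
  f   4    3    3    3
Edit distance = dp[4][3] = 3

3


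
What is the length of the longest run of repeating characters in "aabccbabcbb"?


Input: "aabccbabcbb"
Scanning for longest run:
  Position 1 ('a'): continues run of 'a', length=2
  Position 2 ('b'): new char, reset run to 1
  Position 3 ('c'): new char, reset run to 1
  Position 4 ('c'): continues run of 'c', length=2
  Position 5 ('b'): new char, reset run to 1
  Position 6 ('a'): new char, reset run to 1
  Position 7 ('b'): new char, reset run to 1
  Position 8 ('c'): new char, reset run to 1
  Position 9 ('b'): new char, reset run to 1
  Position 10 ('b'): continues run of 'b', length=2
Longest run: 'a' with length 2

2


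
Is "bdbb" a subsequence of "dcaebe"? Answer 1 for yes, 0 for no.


Check if "bdbb" is a subsequence of "dcaebe"
Greedy scan:
  Position 0 ('d'): no match needed
  Position 1 ('c'): no match needed
  Position 2 ('a'): no match needed
  Position 3 ('e'): no match needed
  Position 4 ('b'): matches sub[0] = 'b'
  Position 5 ('e'): no match needed
Only matched 1/4 characters => not a subsequence

0


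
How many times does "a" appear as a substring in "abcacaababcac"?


Searching for "a" in "abcacaababcac"
Scanning each position:
  Position 0: "a" => MATCH
  Position 1: "b" => no
  Position 2: "c" => no
  Position 3: "a" => MATCH
  Position 4: "c" => no
  Position 5: "a" => MATCH
  Position 6: "a" => MATCH
  Position 7: "b" => no
  Position 8: "a" => MATCH
  Position 9: "b" => no
  Position 10: "c" => no
  Position 11: "a" => MATCH
  Position 12: "c" => no
Total occurrences: 6

6


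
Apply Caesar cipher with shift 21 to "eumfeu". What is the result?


Caesar cipher: shift "eumfeu" by 21
  'e' (pos 4) + 21 = pos 25 = 'z'
  'u' (pos 20) + 21 = pos 15 = 'p'
  'm' (pos 12) + 21 = pos 7 = 'h'
  'f' (pos 5) + 21 = pos 0 = 'a'
  'e' (pos 4) + 21 = pos 25 = 'z'
  'u' (pos 20) + 21 = pos 15 = 'p'
Result: zphazp

zphazp


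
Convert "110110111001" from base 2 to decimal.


Input: "110110111001" in base 2
Positional expansion:
  Digit '1' (value 1) x 2^11 = 2048
  Digit '1' (value 1) x 2^10 = 1024
  Digit '0' (value 0) x 2^9 = 0
  Digit '1' (value 1) x 2^8 = 256
  Digit '1' (value 1) x 2^7 = 128
  Digit '0' (value 0) x 2^6 = 0
  Digit '1' (value 1) x 2^5 = 32
  Digit '1' (value 1) x 2^4 = 16
  Digit '1' (value 1) x 2^3 = 8
  Digit '0' (value 0) x 2^2 = 0
  Digit '0' (value 0) x 2^1 = 0
  Digit '1' (value 1) x 2^0 = 1
Sum = 3513

3513


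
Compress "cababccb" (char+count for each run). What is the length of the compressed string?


Input: cababccb
Runs:
  'c' x 1 => "c1"
  'a' x 1 => "a1"
  'b' x 1 => "b1"
  'a' x 1 => "a1"
  'b' x 1 => "b1"
  'c' x 2 => "c2"
  'b' x 1 => "b1"
Compressed: "c1a1b1a1b1c2b1"
Compressed length: 14

14


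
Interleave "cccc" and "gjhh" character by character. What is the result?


Interleaving "cccc" and "gjhh":
  Position 0: 'c' from first, 'g' from second => "cg"
  Position 1: 'c' from first, 'j' from second => "cj"
  Position 2: 'c' from first, 'h' from second => "ch"
  Position 3: 'c' from first, 'h' from second => "ch"
Result: cgcjchch

cgcjchch


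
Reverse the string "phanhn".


Input: phanhn
Reading characters right to left:
  Position 5: 'n'
  Position 4: 'h'
  Position 3: 'n'
  Position 2: 'a'
  Position 1: 'h'
  Position 0: 'p'
Reversed: nhnahp

nhnahp


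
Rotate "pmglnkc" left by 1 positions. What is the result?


Input: "pmglnkc", rotate left by 1
First 1 characters: "p"
Remaining characters: "mglnkc"
Concatenate remaining + first: "mglnkc" + "p" = "mglnkcp"

mglnkcp


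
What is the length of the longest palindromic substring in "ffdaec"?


Input: "ffdaec"
Checking substrings for palindromes:
  [0:2] "ff" (len 2) => palindrome
Longest palindromic substring: "ff" with length 2

2


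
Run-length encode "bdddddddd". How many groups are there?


Input: bdddddddd
Scanning for consecutive runs:
  Group 1: 'b' x 1 (positions 0-0)
  Group 2: 'd' x 8 (positions 1-8)
Total groups: 2

2


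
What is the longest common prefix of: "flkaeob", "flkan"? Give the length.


Words: flkaeob, flkan
  Position 0: all 'f' => match
  Position 1: all 'l' => match
  Position 2: all 'k' => match
  Position 3: all 'a' => match
  Position 4: ('e', 'n') => mismatch, stop
LCP = "flka" (length 4)

4


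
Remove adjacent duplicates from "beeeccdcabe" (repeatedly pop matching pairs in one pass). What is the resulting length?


Input: beeeccdcabe
Stack-based adjacent duplicate removal:
  Read 'b': push. Stack: b
  Read 'e': push. Stack: be
  Read 'e': matches stack top 'e' => pop. Stack: b
  Read 'e': push. Stack: be
  Read 'c': push. Stack: bec
  Read 'c': matches stack top 'c' => pop. Stack: be
  Read 'd': push. Stack: bed
  Read 'c': push. Stack: bedc
  Read 'a': push. Stack: bedca
  Read 'b': push. Stack: bedcab
  Read 'e': push. Stack: bedcabe
Final stack: "bedcabe" (length 7)

7


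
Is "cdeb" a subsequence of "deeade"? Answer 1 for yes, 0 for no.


Check if "cdeb" is a subsequence of "deeade"
Greedy scan:
  Position 0 ('d'): no match needed
  Position 1 ('e'): no match needed
  Position 2 ('e'): no match needed
  Position 3 ('a'): no match needed
  Position 4 ('d'): no match needed
  Position 5 ('e'): no match needed
Only matched 0/4 characters => not a subsequence

0


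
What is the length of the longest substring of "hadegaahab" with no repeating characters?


Input: "hadegaahab"
Sliding window (track last position of each char):
  Position 0 ('h'): window [0,0] length 1 -- new best
  Position 1 ('a'): window [0,1] length 2 -- new best
  Position 2 ('d'): window [0,2] length 3 -- new best
  Position 3 ('e'): window [0,3] length 4 -- new best
  Position 4 ('g'): window [0,4] length 5 -- new best
  Position 5 ('a'): repeat (last at 1), move window start to 2
  Position 5 ('a'): window [2,5] length 4
  Position 6 ('a'): repeat (last at 5), move window start to 6
  Position 6 ('a'): window [6,6] length 1
  Position 7 ('h'): window [6,7] length 2
  Position 8 ('a'): repeat (last at 6), move window start to 7
  Position 8 ('a'): window [7,8] length 2
  Position 9 ('b'): window [7,9] length 3
Longest substring with no repeats: "hadeg" with length 5

5


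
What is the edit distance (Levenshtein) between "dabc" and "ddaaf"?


Computing edit distance: "dabc" -> "ddaaf"
DP table:
           d    d    a    a    f
      0    1    2    3    4    5
  d   1    0    1    2    3    4
  a   2    1    1    1    2    3
  b   3    2    2    2    2    3
  c   4    3    3    3    3    3
Edit distance = dp[4][5] = 3

3


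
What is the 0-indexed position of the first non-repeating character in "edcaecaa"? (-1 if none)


Input: edcaecaa
Character frequencies:
  'a': 3
  'c': 2
  'd': 1
  'e': 2
Scanning left to right for freq == 1:
  Position 0 ('e'): freq=2, skip
  Position 1 ('d'): unique! => answer = 1

1


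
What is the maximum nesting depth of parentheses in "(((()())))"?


Input: "(((()())))"
Tracking depth:
  Position 0 '(': depth becomes 1
  Position 1 '(': depth becomes 2
  Position 2 '(': depth becomes 3
  Position 3 '(': depth becomes 4
  Position 4 ')': depth becomes 3
  Position 5 '(': depth becomes 4
  Position 6 ')': depth becomes 3
  Position 7 ')': depth becomes 2
  Position 8 ')': depth becomes 1
  Position 9 ')': depth becomes 0
Maximum depth reached: 4

4


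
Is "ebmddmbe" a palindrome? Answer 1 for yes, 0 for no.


Input: ebmddmbe
Reversed: ebmddmbe
  Compare pos 0 ('e') with pos 7 ('e'): match
  Compare pos 1 ('b') with pos 6 ('b'): match
  Compare pos 2 ('m') with pos 5 ('m'): match
  Compare pos 3 ('d') with pos 4 ('d'): match
Result: palindrome

1


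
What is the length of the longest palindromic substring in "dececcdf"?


Input: "dececcdf"
Checking substrings for palindromes:
  [1:4] "ece" (len 3) => palindrome
  [2:5] "cec" (len 3) => palindrome
  [4:6] "cc" (len 2) => palindrome
Longest palindromic substring: "ece" with length 3

3


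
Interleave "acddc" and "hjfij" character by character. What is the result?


Interleaving "acddc" and "hjfij":
  Position 0: 'a' from first, 'h' from second => "ah"
  Position 1: 'c' from first, 'j' from second => "cj"
  Position 2: 'd' from first, 'f' from second => "df"
  Position 3: 'd' from first, 'i' from second => "di"
  Position 4: 'c' from first, 'j' from second => "cj"
Result: ahcjdfdicj

ahcjdfdicj


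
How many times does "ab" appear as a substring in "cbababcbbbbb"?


Searching for "ab" in "cbababcbbbbb"
Scanning each position:
  Position 0: "cb" => no
  Position 1: "ba" => no
  Position 2: "ab" => MATCH
  Position 3: "ba" => no
  Position 4: "ab" => MATCH
  Position 5: "bc" => no
  Position 6: "cb" => no
  Position 7: "bb" => no
  Position 8: "bb" => no
  Position 9: "bb" => no
  Position 10: "bb" => no
Total occurrences: 2

2


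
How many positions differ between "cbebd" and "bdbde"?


Comparing "cbebd" and "bdbde" position by position:
  Position 0: 'c' vs 'b' => DIFFER
  Position 1: 'b' vs 'd' => DIFFER
  Position 2: 'e' vs 'b' => DIFFER
  Position 3: 'b' vs 'd' => DIFFER
  Position 4: 'd' vs 'e' => DIFFER
Positions that differ: 5

5


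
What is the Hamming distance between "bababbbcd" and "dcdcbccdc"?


Comparing "bababbbcd" and "dcdcbccdc" position by position:
  Position 0: 'b' vs 'd' => differ
  Position 1: 'a' vs 'c' => differ
  Position 2: 'b' vs 'd' => differ
  Position 3: 'a' vs 'c' => differ
  Position 4: 'b' vs 'b' => same
  Position 5: 'b' vs 'c' => differ
  Position 6: 'b' vs 'c' => differ
  Position 7: 'c' vs 'd' => differ
  Position 8: 'd' vs 'c' => differ
Total differences (Hamming distance): 8

8


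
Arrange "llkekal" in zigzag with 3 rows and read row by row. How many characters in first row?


Zigzag "llkekal" into 3 rows:
Placing characters:
  'l' => row 0
  'l' => row 1
  'k' => row 2
  'e' => row 1
  'k' => row 0
  'a' => row 1
  'l' => row 2
Rows:
  Row 0: "lk"
  Row 1: "lea"
  Row 2: "kl"
First row length: 2

2


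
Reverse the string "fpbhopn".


Input: fpbhopn
Reading characters right to left:
  Position 6: 'n'
  Position 5: 'p'
  Position 4: 'o'
  Position 3: 'h'
  Position 2: 'b'
  Position 1: 'p'
  Position 0: 'f'
Reversed: npohbpf

npohbpf


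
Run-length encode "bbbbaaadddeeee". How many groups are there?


Input: bbbbaaadddeeee
Scanning for consecutive runs:
  Group 1: 'b' x 4 (positions 0-3)
  Group 2: 'a' x 3 (positions 4-6)
  Group 3: 'd' x 3 (positions 7-9)
  Group 4: 'e' x 4 (positions 10-13)
Total groups: 4

4


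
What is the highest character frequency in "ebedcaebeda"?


Input: ebedcaebeda
Character counts:
  'a': 2
  'b': 2
  'c': 1
  'd': 2
  'e': 4
Maximum frequency: 4

4


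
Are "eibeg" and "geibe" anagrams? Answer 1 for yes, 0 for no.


Strings: "eibeg", "geibe"
Sorted first:  beegi
Sorted second: beegi
Sorted forms match => anagrams

1


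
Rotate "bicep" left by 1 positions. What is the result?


Input: "bicep", rotate left by 1
First 1 characters: "b"
Remaining characters: "icep"
Concatenate remaining + first: "icep" + "b" = "icepb"

icepb


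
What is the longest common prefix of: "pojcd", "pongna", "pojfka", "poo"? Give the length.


Words: pojcd, pongna, pojfka, poo
  Position 0: all 'p' => match
  Position 1: all 'o' => match
  Position 2: ('j', 'n', 'j', 'o') => mismatch, stop
LCP = "po" (length 2)

2


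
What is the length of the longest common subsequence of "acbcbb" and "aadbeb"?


LCS of "acbcbb" and "aadbeb"
DP table:
           a    a    d    b    e    b
      0    0    0    0    0    0    0
  a   0    1    1    1    1    1    1
  c   0    1    1    1    1    1    1
  b   0    1    1    1    2    2    2
  c   0    1    1    1    2    2    2
  b   0    1    1    1    2    2    3
  b   0    1    1    1    2    2    3
LCS length = dp[6][6] = 3

3


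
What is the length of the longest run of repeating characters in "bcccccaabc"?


Input: "bcccccaabc"
Scanning for longest run:
  Position 1 ('c'): new char, reset run to 1
  Position 2 ('c'): continues run of 'c', length=2
  Position 3 ('c'): continues run of 'c', length=3
  Position 4 ('c'): continues run of 'c', length=4
  Position 5 ('c'): continues run of 'c', length=5
  Position 6 ('a'): new char, reset run to 1
  Position 7 ('a'): continues run of 'a', length=2
  Position 8 ('b'): new char, reset run to 1
  Position 9 ('c'): new char, reset run to 1
Longest run: 'c' with length 5

5


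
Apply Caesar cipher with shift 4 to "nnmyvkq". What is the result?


Caesar cipher: shift "nnmyvkq" by 4
  'n' (pos 13) + 4 = pos 17 = 'r'
  'n' (pos 13) + 4 = pos 17 = 'r'
  'm' (pos 12) + 4 = pos 16 = 'q'
  'y' (pos 24) + 4 = pos 2 = 'c'
  'v' (pos 21) + 4 = pos 25 = 'z'
  'k' (pos 10) + 4 = pos 14 = 'o'
  'q' (pos 16) + 4 = pos 20 = 'u'
Result: rrqczou

rrqczou


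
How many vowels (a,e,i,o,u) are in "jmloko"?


Input: jmloko
Checking each character:
  'j' at position 0: consonant
  'm' at position 1: consonant
  'l' at position 2: consonant
  'o' at position 3: vowel (running total: 1)
  'k' at position 4: consonant
  'o' at position 5: vowel (running total: 2)
Total vowels: 2

2


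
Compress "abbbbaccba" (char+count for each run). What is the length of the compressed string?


Input: abbbbaccba
Runs:
  'a' x 1 => "a1"
  'b' x 4 => "b4"
  'a' x 1 => "a1"
  'c' x 2 => "c2"
  'b' x 1 => "b1"
  'a' x 1 => "a1"
Compressed: "a1b4a1c2b1a1"
Compressed length: 12

12


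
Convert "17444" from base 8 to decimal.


Input: "17444" in base 8
Positional expansion:
  Digit '1' (value 1) x 8^4 = 4096
  Digit '7' (value 7) x 8^3 = 3584
  Digit '4' (value 4) x 8^2 = 256
  Digit '4' (value 4) x 8^1 = 32
  Digit '4' (value 4) x 8^0 = 4
Sum = 7972

7972


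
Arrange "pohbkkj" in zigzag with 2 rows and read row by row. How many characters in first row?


Zigzag "pohbkkj" into 2 rows:
Placing characters:
  'p' => row 0
  'o' => row 1
  'h' => row 0
  'b' => row 1
  'k' => row 0
  'k' => row 1
  'j' => row 0
Rows:
  Row 0: "phkj"
  Row 1: "obk"
First row length: 4

4


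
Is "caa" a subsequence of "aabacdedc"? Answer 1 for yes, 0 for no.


Check if "caa" is a subsequence of "aabacdedc"
Greedy scan:
  Position 0 ('a'): no match needed
  Position 1 ('a'): no match needed
  Position 2 ('b'): no match needed
  Position 3 ('a'): no match needed
  Position 4 ('c'): matches sub[0] = 'c'
  Position 5 ('d'): no match needed
  Position 6 ('e'): no match needed
  Position 7 ('d'): no match needed
  Position 8 ('c'): no match needed
Only matched 1/3 characters => not a subsequence

0


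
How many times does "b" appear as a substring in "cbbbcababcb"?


Searching for "b" in "cbbbcababcb"
Scanning each position:
  Position 0: "c" => no
  Position 1: "b" => MATCH
  Position 2: "b" => MATCH
  Position 3: "b" => MATCH
  Position 4: "c" => no
  Position 5: "a" => no
  Position 6: "b" => MATCH
  Position 7: "a" => no
  Position 8: "b" => MATCH
  Position 9: "c" => no
  Position 10: "b" => MATCH
Total occurrences: 6

6


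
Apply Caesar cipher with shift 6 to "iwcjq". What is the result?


Caesar cipher: shift "iwcjq" by 6
  'i' (pos 8) + 6 = pos 14 = 'o'
  'w' (pos 22) + 6 = pos 2 = 'c'
  'c' (pos 2) + 6 = pos 8 = 'i'
  'j' (pos 9) + 6 = pos 15 = 'p'
  'q' (pos 16) + 6 = pos 22 = 'w'
Result: ocipw

ocipw


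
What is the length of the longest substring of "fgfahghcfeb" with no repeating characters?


Input: "fgfahghcfeb"
Sliding window (track last position of each char):
  Position 0 ('f'): window [0,0] length 1 -- new best
  Position 1 ('g'): window [0,1] length 2 -- new best
  Position 2 ('f'): repeat (last at 0), move window start to 1
  Position 2 ('f'): window [1,2] length 2
  Position 3 ('a'): window [1,3] length 3 -- new best
  Position 4 ('h'): window [1,4] length 4 -- new best
  Position 5 ('g'): repeat (last at 1), move window start to 2
  Position 5 ('g'): window [2,5] length 4
  Position 6 ('h'): repeat (last at 4), move window start to 5
  Position 6 ('h'): window [5,6] length 2
  Position 7 ('c'): window [5,7] length 3
  Position 8 ('f'): window [5,8] length 4
  Position 9 ('e'): window [5,9] length 5 -- new best
  Position 10 ('b'): window [5,10] length 6 -- new best
Longest substring with no repeats: "ghcfeb" with length 6

6


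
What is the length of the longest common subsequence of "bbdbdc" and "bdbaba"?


LCS of "bbdbdc" and "bdbaba"
DP table:
           b    d    b    a    b    a
      0    0    0    0    0    0    0
  b   0    1    1    1    1    1    1
  b   0    1    1    2    2    2    2
  d   0    1    2    2    2    2    2
  b   0    1    2    3    3    3    3
  d   0    1    2    3    3    3    3
  c   0    1    2    3    3    3    3
LCS length = dp[6][6] = 3

3


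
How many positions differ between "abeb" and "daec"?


Comparing "abeb" and "daec" position by position:
  Position 0: 'a' vs 'd' => DIFFER
  Position 1: 'b' vs 'a' => DIFFER
  Position 2: 'e' vs 'e' => same
  Position 3: 'b' vs 'c' => DIFFER
Positions that differ: 3

3


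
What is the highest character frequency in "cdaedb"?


Input: cdaedb
Character counts:
  'a': 1
  'b': 1
  'c': 1
  'd': 2
  'e': 1
Maximum frequency: 2

2


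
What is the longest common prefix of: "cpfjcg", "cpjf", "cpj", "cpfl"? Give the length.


Words: cpfjcg, cpjf, cpj, cpfl
  Position 0: all 'c' => match
  Position 1: all 'p' => match
  Position 2: ('f', 'j', 'j', 'f') => mismatch, stop
LCP = "cp" (length 2)

2


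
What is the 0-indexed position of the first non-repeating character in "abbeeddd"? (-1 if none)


Input: abbeeddd
Character frequencies:
  'a': 1
  'b': 2
  'd': 3
  'e': 2
Scanning left to right for freq == 1:
  Position 0 ('a'): unique! => answer = 0

0


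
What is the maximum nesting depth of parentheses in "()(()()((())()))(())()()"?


Input: "()(()()((())()))(())()()"
Tracking depth:
  Position 0 '(': depth becomes 1
  Position 1 ')': depth becomes 0
  Position 2 '(': depth becomes 1
  Position 3 '(': depth becomes 2
  Position 4 ')': depth becomes 1
  Position 5 '(': depth becomes 2
  Position 6 ')': depth becomes 1
  Position 7 '(': depth becomes 2
  Position 8 '(': depth becomes 3
  Position 9 '(': depth becomes 4
  Position 10 ')': depth becomes 3
  Position 11 ')': depth becomes 2
  Position 12 '(': depth becomes 3
  Position 13 ')': depth becomes 2
  Position 14 ')': depth becomes 1
  Position 15 ')': depth becomes 0
  Position 16 '(': depth becomes 1
  Position 17 '(': depth becomes 2
  Position 18 ')': depth becomes 1
  Position 19 ')': depth becomes 0
  Position 20 '(': depth becomes 1
  Position 21 ')': depth becomes 0
  Position 22 '(': depth becomes 1
  Position 23 ')': depth becomes 0
Maximum depth reached: 4

4


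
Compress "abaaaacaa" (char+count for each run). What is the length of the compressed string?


Input: abaaaacaa
Runs:
  'a' x 1 => "a1"
  'b' x 1 => "b1"
  'a' x 4 => "a4"
  'c' x 1 => "c1"
  'a' x 2 => "a2"
Compressed: "a1b1a4c1a2"
Compressed length: 10

10


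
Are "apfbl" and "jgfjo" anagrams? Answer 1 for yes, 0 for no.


Strings: "apfbl", "jgfjo"
Sorted first:  abflp
Sorted second: fgjjo
Differ at position 0: 'a' vs 'f' => not anagrams

0


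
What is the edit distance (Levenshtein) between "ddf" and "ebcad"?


Computing edit distance: "ddf" -> "ebcad"
DP table:
           e    b    c    a    d
      0    1    2    3    4    5
  d   1    1    2    3    4    4
  d   2    2    2    3    4    4
  f   3    3    3    3    4    5
Edit distance = dp[3][5] = 5

5


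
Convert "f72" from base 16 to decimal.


Input: "f72" in base 16
Positional expansion:
  Digit 'f' (value 15) x 16^2 = 3840
  Digit '7' (value 7) x 16^1 = 112
  Digit '2' (value 2) x 16^0 = 2
Sum = 3954

3954


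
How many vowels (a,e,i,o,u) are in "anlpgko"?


Input: anlpgko
Checking each character:
  'a' at position 0: vowel (running total: 1)
  'n' at position 1: consonant
  'l' at position 2: consonant
  'p' at position 3: consonant
  'g' at position 4: consonant
  'k' at position 5: consonant
  'o' at position 6: vowel (running total: 2)
Total vowels: 2

2


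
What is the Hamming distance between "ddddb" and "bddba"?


Comparing "ddddb" and "bddba" position by position:
  Position 0: 'd' vs 'b' => differ
  Position 1: 'd' vs 'd' => same
  Position 2: 'd' vs 'd' => same
  Position 3: 'd' vs 'b' => differ
  Position 4: 'b' vs 'a' => differ
Total differences (Hamming distance): 3

3


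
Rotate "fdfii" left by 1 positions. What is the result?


Input: "fdfii", rotate left by 1
First 1 characters: "f"
Remaining characters: "dfii"
Concatenate remaining + first: "dfii" + "f" = "dfiif"

dfiif


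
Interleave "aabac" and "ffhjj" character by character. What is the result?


Interleaving "aabac" and "ffhjj":
  Position 0: 'a' from first, 'f' from second => "af"
  Position 1: 'a' from first, 'f' from second => "af"
  Position 2: 'b' from first, 'h' from second => "bh"
  Position 3: 'a' from first, 'j' from second => "aj"
  Position 4: 'c' from first, 'j' from second => "cj"
Result: afafbhajcj

afafbhajcj


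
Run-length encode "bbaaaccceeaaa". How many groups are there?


Input: bbaaaccceeaaa
Scanning for consecutive runs:
  Group 1: 'b' x 2 (positions 0-1)
  Group 2: 'a' x 3 (positions 2-4)
  Group 3: 'c' x 3 (positions 5-7)
  Group 4: 'e' x 2 (positions 8-9)
  Group 5: 'a' x 3 (positions 10-12)
Total groups: 5

5


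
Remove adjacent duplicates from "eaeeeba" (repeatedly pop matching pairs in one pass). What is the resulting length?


Input: eaeeeba
Stack-based adjacent duplicate removal:
  Read 'e': push. Stack: e
  Read 'a': push. Stack: ea
  Read 'e': push. Stack: eae
  Read 'e': matches stack top 'e' => pop. Stack: ea
  Read 'e': push. Stack: eae
  Read 'b': push. Stack: eaeb
  Read 'a': push. Stack: eaeba
Final stack: "eaeba" (length 5)

5


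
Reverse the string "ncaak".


Input: ncaak
Reading characters right to left:
  Position 4: 'k'
  Position 3: 'a'
  Position 2: 'a'
  Position 1: 'c'
  Position 0: 'n'
Reversed: kaacn

kaacn


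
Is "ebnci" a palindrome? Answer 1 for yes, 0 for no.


Input: ebnci
Reversed: icnbe
  Compare pos 0 ('e') with pos 4 ('i'): MISMATCH
  Compare pos 1 ('b') with pos 3 ('c'): MISMATCH
Result: not a palindrome

0


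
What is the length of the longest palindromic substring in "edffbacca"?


Input: "edffbacca"
Checking substrings for palindromes:
  [5:9] "acca" (len 4) => palindrome
  [2:4] "ff" (len 2) => palindrome
  [6:8] "cc" (len 2) => palindrome
Longest palindromic substring: "acca" with length 4

4


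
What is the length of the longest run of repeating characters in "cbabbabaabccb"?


Input: "cbabbabaabccb"
Scanning for longest run:
  Position 1 ('b'): new char, reset run to 1
  Position 2 ('a'): new char, reset run to 1
  Position 3 ('b'): new char, reset run to 1
  Position 4 ('b'): continues run of 'b', length=2
  Position 5 ('a'): new char, reset run to 1
  Position 6 ('b'): new char, reset run to 1
  Position 7 ('a'): new char, reset run to 1
  Position 8 ('a'): continues run of 'a', length=2
  Position 9 ('b'): new char, reset run to 1
  Position 10 ('c'): new char, reset run to 1
  Position 11 ('c'): continues run of 'c', length=2
  Position 12 ('b'): new char, reset run to 1
Longest run: 'b' with length 2

2


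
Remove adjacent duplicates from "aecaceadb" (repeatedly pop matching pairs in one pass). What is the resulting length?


Input: aecaceadb
Stack-based adjacent duplicate removal:
  Read 'a': push. Stack: a
  Read 'e': push. Stack: ae
  Read 'c': push. Stack: aec
  Read 'a': push. Stack: aeca
  Read 'c': push. Stack: aecac
  Read 'e': push. Stack: aecace
  Read 'a': push. Stack: aecacea
  Read 'd': push. Stack: aecacead
  Read 'b': push. Stack: aecaceadb
Final stack: "aecaceadb" (length 9)

9


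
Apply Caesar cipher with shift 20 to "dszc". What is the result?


Caesar cipher: shift "dszc" by 20
  'd' (pos 3) + 20 = pos 23 = 'x'
  's' (pos 18) + 20 = pos 12 = 'm'
  'z' (pos 25) + 20 = pos 19 = 't'
  'c' (pos 2) + 20 = pos 22 = 'w'
Result: xmtw

xmtw


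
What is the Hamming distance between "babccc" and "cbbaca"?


Comparing "babccc" and "cbbaca" position by position:
  Position 0: 'b' vs 'c' => differ
  Position 1: 'a' vs 'b' => differ
  Position 2: 'b' vs 'b' => same
  Position 3: 'c' vs 'a' => differ
  Position 4: 'c' vs 'c' => same
  Position 5: 'c' vs 'a' => differ
Total differences (Hamming distance): 4

4
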